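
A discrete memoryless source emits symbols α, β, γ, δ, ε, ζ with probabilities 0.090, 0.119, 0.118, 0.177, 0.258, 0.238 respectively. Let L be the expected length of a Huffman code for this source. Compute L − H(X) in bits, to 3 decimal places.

Entropy H = −Σ p log₂ p ≈ 2.4813 bits.
Huffman merges: 9/100+59/500→26/125; 119/1000+177/1000→37/125; 26/125+119/500→223/500; 129/500+37/125→277/500; 223/500+277/500→1. L = 313/125 ≈ 2.5040.
L − H = 2.5040 − 2.4813 = 0.023 bits.

0.023 bits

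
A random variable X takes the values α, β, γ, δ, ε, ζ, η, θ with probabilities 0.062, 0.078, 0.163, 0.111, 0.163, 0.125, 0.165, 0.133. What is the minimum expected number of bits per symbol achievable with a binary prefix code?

2.975 bits/symbol

Repeatedly combine the two least-probable nodes; the expected code length is the sum of the merged weights.
merge 31/500 + 39/500 → 7/50
merge 111/1000 + 1/8 → 59/250
merge 133/1000 + 7/50 → 273/1000
merge 163/1000 + 163/1000 → 163/500
merge 33/200 + 59/250 → 401/1000
merge 273/1000 + 163/500 → 599/1000
merge 401/1000 + 599/1000 → 1
L = 7/50 + 59/250 + 273/1000 + 163/500 + 401/1000 + 599/1000 + 1 = 119/40 = 2.975 bits/symbol.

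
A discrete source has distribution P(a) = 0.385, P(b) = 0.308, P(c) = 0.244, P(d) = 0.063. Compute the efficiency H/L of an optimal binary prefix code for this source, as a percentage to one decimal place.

Entropy H = −Σ p log₂ p ≈ 1.8013 bits.
Huffman merges: 63/1000+61/250→307/1000; 307/1000+77/250→123/200; 77/200+123/200→1. L = 961/500 ≈ 1.9220.
Efficiency = H/L = 1.8013/1.9220 = 93.7%.

93.7%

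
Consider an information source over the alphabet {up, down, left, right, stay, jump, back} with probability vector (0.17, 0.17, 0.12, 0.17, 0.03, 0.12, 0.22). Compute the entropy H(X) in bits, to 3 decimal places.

H = −Σ pᵢ log₂ pᵢ.
−0.17·log₂(0.17) = 0.4346
−0.17·log₂(0.17) = 0.4346
−0.12·log₂(0.12) = 0.3671
−0.17·log₂(0.17) = 0.4346
−0.03·log₂(0.03) = 0.1518
−0.12·log₂(0.12) = 0.3671
−0.22·log₂(0.22) = 0.4806
Sum ≈ 2.6702 → 2.670 bits.

2.670 bits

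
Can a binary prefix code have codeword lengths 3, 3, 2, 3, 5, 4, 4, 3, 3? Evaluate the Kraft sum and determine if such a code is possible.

1.03125; no

With common denominator 2^5 = 32: Σ 2^(−ℓᵢ) = 4/32 + 4/32 + 8/32 + 4/32 + 1/32 + 2/32 + 2/32 + 4/32 + 4/32 = 33/32 = 1.03125.
Kraft's inequality requires Σ ≤ 1; here Σ = 1.03125 > 1, so no such prefix code exists.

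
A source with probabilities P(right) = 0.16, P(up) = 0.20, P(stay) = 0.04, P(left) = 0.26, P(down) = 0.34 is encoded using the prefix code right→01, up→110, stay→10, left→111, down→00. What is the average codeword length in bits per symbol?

L̄ = Σ pᵢ·ℓᵢ = 0.16·2 + 0.20·3 + 0.04·2 + 0.26·3 + 0.34·2 = 2.46 bits/symbol.

2.46 bits/symbol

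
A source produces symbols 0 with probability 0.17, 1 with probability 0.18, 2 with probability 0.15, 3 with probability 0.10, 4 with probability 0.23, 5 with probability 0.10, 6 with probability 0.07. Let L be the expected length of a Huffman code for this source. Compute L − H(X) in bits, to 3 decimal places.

Entropy H = −Σ p log₂ p ≈ 2.7110 bits.
Huffman merges: 7/100+1/10→17/100; 1/10+3/20→1/4; 17/100+17/100→17/50; 9/50+23/100→41/100; 1/4+17/50→59/100; 41/100+59/100→1. L = 69/25 ≈ 2.7600.
L − H = 2.7600 − 2.7110 = 0.049 bits.

0.049 bits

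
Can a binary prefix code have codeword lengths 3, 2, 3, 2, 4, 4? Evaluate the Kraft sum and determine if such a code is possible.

0.875; yes

With common denominator 2^4 = 16: Σ 2^(−ℓᵢ) = 2/16 + 4/16 + 2/16 + 4/16 + 1/16 + 1/16 = 14/16 = 0.875.
Kraft's inequality requires Σ ≤ 1; here Σ = 0.875 ≤ 1, so such a prefix code exists.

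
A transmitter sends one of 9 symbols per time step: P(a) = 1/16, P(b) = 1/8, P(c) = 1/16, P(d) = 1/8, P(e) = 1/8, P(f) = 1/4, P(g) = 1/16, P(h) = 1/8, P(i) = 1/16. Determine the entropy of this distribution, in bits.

3 bits

Each probability is a power of 1/2, so log₂(1/p) is an integer.
H = Σ p·log₂(1/p) = 1/16·4 + 1/8·3 + 1/16·4 + 1/8·3 + 1/8·3 + 1/4·2 + 1/16·4 + 1/8·3 + 1/16·4 = 3 bits.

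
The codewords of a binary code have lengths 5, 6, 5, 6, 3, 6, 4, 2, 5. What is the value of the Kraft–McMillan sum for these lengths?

With common denominator 2^6 = 64: Σ 2^(−ℓᵢ) = 2/64 + 1/64 + 2/64 + 1/64 + 8/64 + 1/64 + 4/64 + 16/64 + 2/64 = 37/64 = 0.578125.

0.578125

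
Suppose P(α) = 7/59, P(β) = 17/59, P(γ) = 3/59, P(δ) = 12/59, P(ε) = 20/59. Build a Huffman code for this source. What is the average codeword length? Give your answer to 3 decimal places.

Repeatedly combine the two least-probable nodes; the expected code length is the sum of the merged weights.
merge 3/59 + 7/59 → 10/59
merge 10/59 + 12/59 → 22/59
merge 17/59 + 20/59 → 37/59
merge 22/59 + 37/59 → 1
L = 10/59 + 22/59 + 37/59 + 1 = 128/59 ≈ 2.169 bits/symbol.

2.169 bits/symbol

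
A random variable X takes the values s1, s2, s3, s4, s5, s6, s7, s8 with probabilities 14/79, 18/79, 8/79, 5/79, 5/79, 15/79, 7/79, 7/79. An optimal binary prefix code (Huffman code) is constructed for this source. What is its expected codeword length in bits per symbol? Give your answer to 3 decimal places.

2.886 bits/symbol

Repeatedly combine the two least-probable nodes; the expected code length is the sum of the merged weights.
merge 5/79 + 5/79 → 10/79
merge 7/79 + 7/79 → 14/79
merge 8/79 + 10/79 → 18/79
merge 14/79 + 14/79 → 28/79
merge 15/79 + 18/79 → 33/79
merge 18/79 + 28/79 → 46/79
merge 33/79 + 46/79 → 1
L = 10/79 + 14/79 + 18/79 + 28/79 + 33/79 + 46/79 + 1 = 228/79 ≈ 2.886 bits/symbol.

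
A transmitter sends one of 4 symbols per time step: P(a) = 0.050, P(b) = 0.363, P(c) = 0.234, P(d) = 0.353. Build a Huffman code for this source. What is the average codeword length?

1.921 bits/symbol

Repeatedly combine the two least-probable nodes; the expected code length is the sum of the merged weights.
merge 1/20 + 117/500 → 71/250
merge 71/250 + 353/1000 → 637/1000
merge 363/1000 + 637/1000 → 1
L = 71/250 + 637/1000 + 1 = 1921/1000 = 1.921 bits/symbol.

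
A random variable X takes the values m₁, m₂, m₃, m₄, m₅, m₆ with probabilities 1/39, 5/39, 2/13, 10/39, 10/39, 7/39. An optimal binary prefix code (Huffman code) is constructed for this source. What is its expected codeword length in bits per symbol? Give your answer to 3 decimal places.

2.462 bits/symbol

Repeatedly combine the two least-probable nodes; the expected code length is the sum of the merged weights.
merge 1/39 + 5/39 → 2/13
merge 2/13 + 2/13 → 4/13
merge 7/39 + 10/39 → 17/39
merge 10/39 + 4/13 → 22/39
merge 17/39 + 22/39 → 1
L = 2/13 + 4/13 + 17/39 + 22/39 + 1 = 32/13 ≈ 2.462 bits/symbol.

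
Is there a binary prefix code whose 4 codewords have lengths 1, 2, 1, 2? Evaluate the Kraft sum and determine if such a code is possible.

With common denominator 2^2 = 4: Σ 2^(−ℓᵢ) = 2/4 + 1/4 + 2/4 + 1/4 = 6/4 = 1.5.
Kraft's inequality requires Σ ≤ 1; here Σ = 1.5 > 1, so no such prefix code exists.

1.5; no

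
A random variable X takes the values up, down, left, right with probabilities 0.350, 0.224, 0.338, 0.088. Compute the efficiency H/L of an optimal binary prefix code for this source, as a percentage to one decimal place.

94.3%

Entropy H = −Σ p log₂ p ≈ 1.8511 bits.
Huffman merges: 11/125+28/125→39/125; 39/125+169/500→13/20; 7/20+13/20→1. L = 981/500 ≈ 1.9620.
Efficiency = H/L = 1.8511/1.9620 = 94.3%.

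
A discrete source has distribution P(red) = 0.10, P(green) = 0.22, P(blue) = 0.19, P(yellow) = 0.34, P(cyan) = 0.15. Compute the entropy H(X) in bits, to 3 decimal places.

2.208 bits

H = −Σ pᵢ log₂ pᵢ.
−0.10·log₂(0.10) = 0.3322
−0.22·log₂(0.22) = 0.4806
−0.19·log₂(0.19) = 0.4552
−0.34·log₂(0.34) = 0.5292
−0.15·log₂(0.15) = 0.4105
Sum ≈ 2.2077 → 2.208 bits.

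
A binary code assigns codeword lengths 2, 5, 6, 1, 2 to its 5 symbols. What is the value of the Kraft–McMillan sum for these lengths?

With common denominator 2^6 = 64: Σ 2^(−ℓᵢ) = 16/64 + 2/64 + 1/64 + 32/64 + 16/64 = 67/64 = 1.046875.

1.046875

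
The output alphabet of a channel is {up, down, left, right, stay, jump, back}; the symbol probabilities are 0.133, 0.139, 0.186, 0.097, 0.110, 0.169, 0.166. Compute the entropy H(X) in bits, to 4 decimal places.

2.7745 bits

H = −Σ pᵢ log₂ pᵢ.
−0.133·log₂(0.133) = 0.3871
−0.139·log₂(0.139) = 0.3957
−0.186·log₂(0.186) = 0.4514
−0.097·log₂(0.097) = 0.3265
−0.110·log₂(0.110) = 0.3503
−0.169·log₂(0.169) = 0.4335
−0.166·log₂(0.166) = 0.4301
Sum ≈ 2.7745 → 2.7745 bits.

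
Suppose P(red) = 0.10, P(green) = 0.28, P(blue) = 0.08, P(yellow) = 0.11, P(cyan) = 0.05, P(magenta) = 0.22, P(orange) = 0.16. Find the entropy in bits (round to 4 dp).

H = −Σ pᵢ log₂ pᵢ.
−0.10·log₂(0.10) = 0.3322
−0.28·log₂(0.28) = 0.5142
−0.08·log₂(0.08) = 0.2915
−0.11·log₂(0.11) = 0.3503
−0.05·log₂(0.05) = 0.2161
−0.22·log₂(0.22) = 0.4806
−0.16·log₂(0.16) = 0.4230
Sum ≈ 2.6079 → 2.6079 bits.

2.6079 bits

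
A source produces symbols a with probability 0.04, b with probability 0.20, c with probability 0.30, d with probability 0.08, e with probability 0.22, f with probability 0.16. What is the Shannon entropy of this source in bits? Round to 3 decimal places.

2.366 bits

H = −Σ pᵢ log₂ pᵢ.
−0.04·log₂(0.04) = 0.1858
−0.20·log₂(0.20) = 0.4644
−0.30·log₂(0.30) = 0.5211
−0.08·log₂(0.08) = 0.2915
−0.22·log₂(0.22) = 0.4806
−0.16·log₂(0.16) = 0.4230
Sum ≈ 2.3663 → 2.366 bits.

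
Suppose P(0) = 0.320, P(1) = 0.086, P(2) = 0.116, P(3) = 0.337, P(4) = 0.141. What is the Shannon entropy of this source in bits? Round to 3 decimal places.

2.118 bits

H = −Σ pᵢ log₂ pᵢ.
−0.320·log₂(0.320) = 0.5260
−0.086·log₂(0.086) = 0.3044
−0.116·log₂(0.116) = 0.3605
−0.337·log₂(0.337) = 0.5288
−0.141·log₂(0.141) = 0.3985
Sum ≈ 2.1183 → 2.118 bits.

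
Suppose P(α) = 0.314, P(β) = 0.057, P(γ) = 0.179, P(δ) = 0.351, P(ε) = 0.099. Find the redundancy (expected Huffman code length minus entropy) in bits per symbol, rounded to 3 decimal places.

0.075 bits

Entropy H = −Σ p log₂ p ≈ 2.0651 bits.
Huffman merges: 57/1000+99/1000→39/250; 39/250+179/1000→67/200; 157/500+67/200→649/1000; 351/1000+649/1000→1. L = 107/50 ≈ 2.1400.
L − H = 2.1400 − 2.0651 = 0.075 bits.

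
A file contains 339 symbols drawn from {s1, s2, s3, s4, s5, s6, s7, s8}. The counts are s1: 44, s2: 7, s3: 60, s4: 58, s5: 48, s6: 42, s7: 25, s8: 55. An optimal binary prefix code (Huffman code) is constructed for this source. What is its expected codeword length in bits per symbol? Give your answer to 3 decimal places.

Probabilities are the counts divided by 339.
Repeatedly combine the two least-probable nodes; the expected code length is the sum of the merged weights.
merge 7/339 + 25/339 → 32/339
merge 32/339 + 14/113 → 74/339
merge 44/339 + 16/113 → 92/339
merge 55/339 + 58/339 → 1/3
merge 20/113 + 74/339 → 134/339
merge 92/339 + 1/3 → 205/339
merge 134/339 + 205/339 → 1
L = 32/339 + 74/339 + 92/339 + 1/3 + 134/339 + 205/339 + 1 = 989/339 ≈ 2.917 bits/symbol.

2.917 bits/symbol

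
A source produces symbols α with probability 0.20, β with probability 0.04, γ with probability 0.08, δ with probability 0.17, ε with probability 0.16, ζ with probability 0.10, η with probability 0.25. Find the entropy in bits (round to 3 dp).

H = −Σ pᵢ log₂ pᵢ.
−0.20·log₂(0.20) = 0.4644
−0.04·log₂(0.04) = 0.1858
−0.08·log₂(0.08) = 0.2915
−0.17·log₂(0.17) = 0.4346
−0.16·log₂(0.16) = 0.4230
−0.10·log₂(0.10) = 0.3322
−0.25·log₂(0.25) = 0.5000
Sum ≈ 2.6314 → 2.631 bits.

2.631 bits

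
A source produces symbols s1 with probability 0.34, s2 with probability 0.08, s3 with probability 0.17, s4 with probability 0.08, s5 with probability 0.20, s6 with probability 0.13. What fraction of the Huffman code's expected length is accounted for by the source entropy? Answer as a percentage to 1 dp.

Entropy H = −Σ p log₂ p ≈ 2.3938 bits.
Huffman merges: 2/25+2/25→4/25; 13/100+4/25→29/100; 17/100+1/5→37/100; 29/100+17/50→63/100; 37/100+63/100→1. L = 49/20 ≈ 2.4500.
Efficiency = H/L = 2.3938/2.4500 = 97.7%.

97.7%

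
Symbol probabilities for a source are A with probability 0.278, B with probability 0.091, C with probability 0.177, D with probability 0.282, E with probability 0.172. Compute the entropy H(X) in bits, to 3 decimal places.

H = −Σ pᵢ log₂ pᵢ.
−0.278·log₂(0.278) = 0.5134
−0.091·log₂(0.091) = 0.3147
−0.177·log₂(0.177) = 0.4422
−0.282·log₂(0.282) = 0.5150
−0.172·log₂(0.172) = 0.4368
Sum ≈ 2.2221 → 2.222 bits.

2.222 bits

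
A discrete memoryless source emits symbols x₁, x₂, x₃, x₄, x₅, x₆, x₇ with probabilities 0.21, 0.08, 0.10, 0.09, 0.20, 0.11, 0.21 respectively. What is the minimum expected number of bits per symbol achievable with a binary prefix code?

2.75 bits/symbol

Repeatedly combine the two least-probable nodes; the expected code length is the sum of the merged weights.
merge 2/25 + 9/100 → 17/100
merge 1/10 + 11/100 → 21/100
merge 17/100 + 1/5 → 37/100
merge 21/100 + 21/100 → 21/50
merge 21/100 + 37/100 → 29/50
merge 21/50 + 29/50 → 1
L = 17/100 + 21/100 + 37/100 + 21/50 + 29/50 + 1 = 11/4 = 2.75 bits/symbol.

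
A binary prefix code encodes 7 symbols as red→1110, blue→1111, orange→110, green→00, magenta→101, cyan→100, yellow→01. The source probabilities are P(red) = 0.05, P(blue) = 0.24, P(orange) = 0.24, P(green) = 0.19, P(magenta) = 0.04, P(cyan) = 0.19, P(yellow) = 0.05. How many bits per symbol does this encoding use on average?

3.05 bits/symbol

L̄ = Σ pᵢ·ℓᵢ = 0.05·4 + 0.24·4 + 0.24·3 + 0.19·2 + 0.04·3 + 0.19·3 + 0.05·2 = 3.05 bits/symbol.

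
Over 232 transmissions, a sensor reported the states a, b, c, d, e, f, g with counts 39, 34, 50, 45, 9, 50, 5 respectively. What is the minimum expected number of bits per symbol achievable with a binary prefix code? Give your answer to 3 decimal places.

Probabilities are the counts divided by 232.
Repeatedly combine the two least-probable nodes; the expected code length is the sum of the merged weights.
merge 5/232 + 9/232 → 7/116
merge 7/116 + 17/116 → 6/29
merge 39/232 + 45/232 → 21/58
merge 6/29 + 25/116 → 49/116
merge 25/116 + 21/58 → 67/116
merge 49/116 + 67/116 → 1
L = 7/116 + 6/29 + 21/58 + 49/116 + 67/116 + 1 = 305/116 ≈ 2.629 bits/symbol.

2.629 bits/symbol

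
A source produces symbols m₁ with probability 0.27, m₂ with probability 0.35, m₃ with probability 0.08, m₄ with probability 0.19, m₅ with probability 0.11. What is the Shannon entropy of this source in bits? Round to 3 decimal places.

H = −Σ pᵢ log₂ pᵢ.
−0.27·log₂(0.27) = 0.5100
−0.35·log₂(0.35) = 0.5301
−0.08·log₂(0.08) = 0.2915
−0.19·log₂(0.19) = 0.4552
−0.11·log₂(0.11) = 0.3503
Sum ≈ 2.1371 → 2.137 bits.

2.137 bits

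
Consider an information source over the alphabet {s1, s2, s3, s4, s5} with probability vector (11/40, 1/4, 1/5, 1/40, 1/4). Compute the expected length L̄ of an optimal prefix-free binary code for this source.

Repeatedly combine the two least-probable nodes; the expected code length is the sum of the merged weights.
merge 1/40 + 1/5 → 9/40
merge 9/40 + 1/4 → 19/40
merge 1/4 + 11/40 → 21/40
merge 19/40 + 21/40 → 1
L = 9/40 + 19/40 + 21/40 + 1 = 89/40 = 2.225 bits/symbol.

2.225 bits/symbol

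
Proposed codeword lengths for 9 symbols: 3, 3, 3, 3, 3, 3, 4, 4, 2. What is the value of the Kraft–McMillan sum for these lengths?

1.125

With common denominator 2^4 = 16: Σ 2^(−ℓᵢ) = 2/16 + 2/16 + 2/16 + 2/16 + 2/16 + 2/16 + 1/16 + 1/16 + 4/16 = 18/16 = 1.125.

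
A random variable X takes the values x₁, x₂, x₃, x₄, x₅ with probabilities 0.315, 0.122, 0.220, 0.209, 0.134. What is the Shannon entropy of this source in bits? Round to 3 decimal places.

H = −Σ pᵢ log₂ pᵢ.
−0.315·log₂(0.315) = 0.5250
−0.122·log₂(0.122) = 0.3703
−0.220·log₂(0.220) = 0.4806
−0.209·log₂(0.209) = 0.4720
−0.134·log₂(0.134) = 0.3886
Sum ≈ 2.2364 → 2.236 bits.

2.236 bits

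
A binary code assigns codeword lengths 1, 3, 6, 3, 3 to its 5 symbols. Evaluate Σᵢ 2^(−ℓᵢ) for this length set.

With common denominator 2^6 = 64: Σ 2^(−ℓᵢ) = 32/64 + 8/64 + 1/64 + 8/64 + 8/64 = 57/64 = 0.890625.

0.890625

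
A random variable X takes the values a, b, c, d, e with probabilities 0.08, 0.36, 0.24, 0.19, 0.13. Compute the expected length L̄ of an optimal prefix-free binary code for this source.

Repeatedly combine the two least-probable nodes; the expected code length is the sum of the merged weights.
merge 2/25 + 13/100 → 21/100
merge 19/100 + 21/100 → 2/5
merge 6/25 + 9/25 → 3/5
merge 2/5 + 3/5 → 1
L = 21/100 + 2/5 + 3/5 + 1 = 221/100 = 2.21 bits/symbol.

2.21 bits/symbol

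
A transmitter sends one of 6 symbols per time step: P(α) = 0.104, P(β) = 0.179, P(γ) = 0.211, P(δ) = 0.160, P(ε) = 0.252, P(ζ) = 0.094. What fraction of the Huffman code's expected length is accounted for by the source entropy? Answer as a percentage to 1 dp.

98.6%

Entropy H = −Σ p log₂ p ≈ 2.5023 bits.
Huffman merges: 47/500+13/125→99/500; 4/25+179/1000→339/1000; 99/500+211/1000→409/1000; 63/250+339/1000→591/1000; 409/1000+591/1000→1. L = 2537/1000 ≈ 2.5370.
Efficiency = H/L = 2.5023/2.5370 = 98.6%.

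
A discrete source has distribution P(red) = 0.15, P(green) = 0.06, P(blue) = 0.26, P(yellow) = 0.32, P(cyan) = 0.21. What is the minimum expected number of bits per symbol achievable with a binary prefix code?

2.21 bits/symbol

Repeatedly combine the two least-probable nodes; the expected code length is the sum of the merged weights.
merge 3/50 + 3/20 → 21/100
merge 21/100 + 21/100 → 21/50
merge 13/50 + 8/25 → 29/50
merge 21/50 + 29/50 → 1
L = 21/100 + 21/50 + 29/50 + 1 = 221/100 = 2.21 bits/symbol.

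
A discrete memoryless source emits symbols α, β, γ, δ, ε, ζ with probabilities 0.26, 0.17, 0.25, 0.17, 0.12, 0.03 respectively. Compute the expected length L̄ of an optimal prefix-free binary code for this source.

2.47 bits/symbol

Repeatedly combine the two least-probable nodes; the expected code length is the sum of the merged weights.
merge 3/100 + 3/25 → 3/20
merge 3/20 + 17/100 → 8/25
merge 17/100 + 1/4 → 21/50
merge 13/50 + 8/25 → 29/50
merge 21/50 + 29/50 → 1
L = 3/20 + 8/25 + 21/50 + 29/50 + 1 = 247/100 = 2.47 bits/symbol.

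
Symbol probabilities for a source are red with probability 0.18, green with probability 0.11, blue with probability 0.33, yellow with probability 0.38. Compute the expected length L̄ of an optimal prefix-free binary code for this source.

Repeatedly combine the two least-probable nodes; the expected code length is the sum of the merged weights.
merge 11/100 + 9/50 → 29/100
merge 29/100 + 33/100 → 31/50
merge 19/50 + 31/50 → 1
L = 29/100 + 31/50 + 1 = 191/100 = 1.91 bits/symbol.

1.91 bits/symbol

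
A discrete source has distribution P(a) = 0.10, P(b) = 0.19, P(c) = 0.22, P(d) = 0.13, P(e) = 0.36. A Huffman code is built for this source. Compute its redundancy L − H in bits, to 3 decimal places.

0.049 bits

Entropy H = −Σ p log₂ p ≈ 2.1813 bits.
Huffman merges: 1/10+13/100→23/100; 19/100+11/50→41/100; 23/100+9/25→59/100; 41/100+59/100→1. L = 223/100 ≈ 2.2300.
L − H = 2.2300 − 2.1813 = 0.049 bits.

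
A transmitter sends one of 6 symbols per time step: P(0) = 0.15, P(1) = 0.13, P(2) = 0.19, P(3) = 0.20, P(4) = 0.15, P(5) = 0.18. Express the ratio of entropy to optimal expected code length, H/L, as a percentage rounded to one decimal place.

Entropy H = −Σ p log₂ p ≈ 2.5687 bits.
Huffman merges: 13/100+3/20→7/25; 3/20+9/50→33/100; 19/100+1/5→39/100; 7/25+33/100→61/100; 39/100+61/100→1. L = 261/100 ≈ 2.6100.
Efficiency = H/L = 2.5687/2.6100 = 98.4%.

98.4%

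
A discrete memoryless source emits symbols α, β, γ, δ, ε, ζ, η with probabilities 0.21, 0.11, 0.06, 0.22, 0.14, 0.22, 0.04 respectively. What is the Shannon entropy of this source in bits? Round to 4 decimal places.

2.6107 bits

H = −Σ pᵢ log₂ pᵢ.
−0.21·log₂(0.21) = 0.4728
−0.11·log₂(0.11) = 0.3503
−0.06·log₂(0.06) = 0.2435
−0.22·log₂(0.22) = 0.4806
−0.14·log₂(0.14) = 0.3971
−0.22·log₂(0.22) = 0.4806
−0.04·log₂(0.04) = 0.1858
Sum ≈ 2.6107 → 2.6107 bits.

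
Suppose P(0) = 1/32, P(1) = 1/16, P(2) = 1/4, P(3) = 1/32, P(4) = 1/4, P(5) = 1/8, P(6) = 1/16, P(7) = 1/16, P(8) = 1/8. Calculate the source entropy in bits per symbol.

2.8125 bits

Each probability is a power of 1/2, so log₂(1/p) is an integer.
H = Σ p·log₂(1/p) = 1/32·5 + 1/16·4 + 1/4·2 + 1/32·5 + 1/4·2 + 1/8·3 + 1/16·4 + 1/16·4 + 1/8·3 = 2.8125 bits.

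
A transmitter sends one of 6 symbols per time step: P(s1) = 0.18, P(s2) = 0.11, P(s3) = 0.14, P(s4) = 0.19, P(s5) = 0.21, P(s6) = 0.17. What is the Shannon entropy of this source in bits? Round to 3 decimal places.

2.555 bits

H = −Σ pᵢ log₂ pᵢ.
−0.18·log₂(0.18) = 0.4453
−0.11·log₂(0.11) = 0.3503
−0.14·log₂(0.14) = 0.3971
−0.19·log₂(0.19) = 0.4552
−0.21·log₂(0.21) = 0.4728
−0.17·log₂(0.17) = 0.4346
Sum ≈ 2.5553 → 2.555 bits.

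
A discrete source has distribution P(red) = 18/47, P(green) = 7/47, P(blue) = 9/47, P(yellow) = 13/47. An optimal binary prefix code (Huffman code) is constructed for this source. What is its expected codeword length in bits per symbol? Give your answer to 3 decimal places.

1.957 bits/symbol

Repeatedly combine the two least-probable nodes; the expected code length is the sum of the merged weights.
merge 7/47 + 9/47 → 16/47
merge 13/47 + 16/47 → 29/47
merge 18/47 + 29/47 → 1
L = 16/47 + 29/47 + 1 = 92/47 ≈ 1.957 bits/symbol.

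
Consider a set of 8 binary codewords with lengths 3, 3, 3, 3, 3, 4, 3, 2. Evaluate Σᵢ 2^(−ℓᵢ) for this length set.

1.0625

With common denominator 2^4 = 16: Σ 2^(−ℓᵢ) = 2/16 + 2/16 + 2/16 + 2/16 + 2/16 + 1/16 + 2/16 + 4/16 = 17/16 = 1.0625.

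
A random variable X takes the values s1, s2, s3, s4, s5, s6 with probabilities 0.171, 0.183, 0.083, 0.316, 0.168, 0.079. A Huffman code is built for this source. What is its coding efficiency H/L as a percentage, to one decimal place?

97.5%

Entropy H = −Σ p log₂ p ≈ 2.4289 bits.
Huffman merges: 79/1000+83/1000→81/500; 81/500+21/125→33/100; 171/1000+183/1000→177/500; 79/250+33/100→323/500; 177/500+323/500→1. L = 623/250 ≈ 2.4920.
Efficiency = H/L = 2.4289/2.4920 = 97.5%.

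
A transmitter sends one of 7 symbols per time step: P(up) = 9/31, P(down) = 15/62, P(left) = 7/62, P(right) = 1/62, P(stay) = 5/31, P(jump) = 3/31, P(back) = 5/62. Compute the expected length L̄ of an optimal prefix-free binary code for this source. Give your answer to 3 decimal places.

Repeatedly combine the two least-probable nodes; the expected code length is the sum of the merged weights.
merge 1/62 + 5/62 → 3/31
merge 3/31 + 3/31 → 6/31
merge 7/62 + 5/31 → 17/62
merge 6/31 + 15/62 → 27/62
merge 17/62 + 9/31 → 35/62
merge 27/62 + 35/62 → 1
L = 3/31 + 6/31 + 17/62 + 27/62 + 35/62 + 1 = 159/62 ≈ 2.565 bits/symbol.

2.565 bits/symbol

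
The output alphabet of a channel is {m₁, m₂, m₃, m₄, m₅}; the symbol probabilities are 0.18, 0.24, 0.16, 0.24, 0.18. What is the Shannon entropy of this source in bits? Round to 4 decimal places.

H = −Σ pᵢ log₂ pᵢ.
−0.18·log₂(0.18) = 0.4453
−0.24·log₂(0.24) = 0.4941
−0.16·log₂(0.16) = 0.4230
−0.24·log₂(0.24) = 0.4941
−0.18·log₂(0.18) = 0.4453
Sum ≈ 2.3019 → 2.3019 bits.

2.3019 bits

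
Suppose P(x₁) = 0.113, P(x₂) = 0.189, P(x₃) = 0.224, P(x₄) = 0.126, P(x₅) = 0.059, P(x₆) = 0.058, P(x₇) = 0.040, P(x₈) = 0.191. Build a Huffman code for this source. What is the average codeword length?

2.84 bits/symbol

Repeatedly combine the two least-probable nodes; the expected code length is the sum of the merged weights.
merge 1/25 + 29/500 → 49/500
merge 59/1000 + 49/500 → 157/1000
merge 113/1000 + 63/500 → 239/1000
merge 157/1000 + 189/1000 → 173/500
merge 191/1000 + 28/125 → 83/200
merge 239/1000 + 173/500 → 117/200
merge 83/200 + 117/200 → 1
L = 49/500 + 157/1000 + 239/1000 + 173/500 + 83/200 + 117/200 + 1 = 71/25 = 2.84 bits/symbol.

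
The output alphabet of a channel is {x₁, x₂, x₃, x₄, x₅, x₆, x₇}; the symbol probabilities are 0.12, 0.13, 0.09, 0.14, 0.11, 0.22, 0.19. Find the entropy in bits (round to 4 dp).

2.7456 bits

H = −Σ pᵢ log₂ pᵢ.
−0.12·log₂(0.12) = 0.3671
−0.13·log₂(0.13) = 0.3826
−0.09·log₂(0.09) = 0.3127
−0.14·log₂(0.14) = 0.3971
−0.11·log₂(0.11) = 0.3503
−0.22·log₂(0.22) = 0.4806
−0.19·log₂(0.19) = 0.4552
Sum ≈ 2.7456 → 2.7456 bits.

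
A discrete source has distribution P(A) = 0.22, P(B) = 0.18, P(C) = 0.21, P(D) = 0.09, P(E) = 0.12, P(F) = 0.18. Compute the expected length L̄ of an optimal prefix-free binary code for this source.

2.57 bits/symbol

Repeatedly combine the two least-probable nodes; the expected code length is the sum of the merged weights.
merge 9/100 + 3/25 → 21/100
merge 9/50 + 9/50 → 9/25
merge 21/100 + 21/100 → 21/50
merge 11/50 + 9/25 → 29/50
merge 21/50 + 29/50 → 1
L = 21/100 + 9/25 + 21/50 + 29/50 + 1 = 257/100 = 2.57 bits/symbol.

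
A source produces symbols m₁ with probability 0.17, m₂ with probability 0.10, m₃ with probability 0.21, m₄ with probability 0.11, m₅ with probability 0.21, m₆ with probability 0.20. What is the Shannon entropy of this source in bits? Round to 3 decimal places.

2.527 bits

H = −Σ pᵢ log₂ pᵢ.
−0.17·log₂(0.17) = 0.4346
−0.10·log₂(0.10) = 0.3322
−0.21·log₂(0.21) = 0.4728
−0.11·log₂(0.11) = 0.3503
−0.21·log₂(0.21) = 0.4728
−0.20·log₂(0.20) = 0.4644
Sum ≈ 2.5271 → 2.527 bits.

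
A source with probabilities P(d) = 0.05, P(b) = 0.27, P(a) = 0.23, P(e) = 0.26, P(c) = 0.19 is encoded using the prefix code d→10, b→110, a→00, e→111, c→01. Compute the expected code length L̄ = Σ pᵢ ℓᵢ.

L̄ = Σ pᵢ·ℓᵢ = 0.05·2 + 0.27·3 + 0.23·2 + 0.26·3 + 0.19·2 = 2.53 bits/symbol.

2.53 bits/symbol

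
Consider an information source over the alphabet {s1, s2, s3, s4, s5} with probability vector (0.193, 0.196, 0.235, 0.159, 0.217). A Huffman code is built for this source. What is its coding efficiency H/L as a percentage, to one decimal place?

98.2%

Entropy H = −Σ p log₂ p ≈ 2.3100 bits.
Huffman merges: 159/1000+193/1000→44/125; 49/250+217/1000→413/1000; 47/200+44/125→587/1000; 413/1000+587/1000→1. L = 294/125 ≈ 2.3520.
Efficiency = H/L = 2.3100/2.3520 = 98.2%.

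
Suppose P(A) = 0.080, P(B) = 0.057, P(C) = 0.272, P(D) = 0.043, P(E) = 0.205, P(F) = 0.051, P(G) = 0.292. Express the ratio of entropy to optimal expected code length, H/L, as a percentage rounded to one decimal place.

Entropy H = −Σ p log₂ p ≈ 2.4394 bits.
Huffman merges: 43/1000+51/1000→47/500; 57/1000+2/25→137/1000; 47/500+137/1000→231/1000; 41/200+231/1000→109/250; 34/125+73/250→141/250; 109/250+141/250→1. L = 1231/500 ≈ 2.4620.
Efficiency = H/L = 2.4394/2.4620 = 99.1%.

99.1%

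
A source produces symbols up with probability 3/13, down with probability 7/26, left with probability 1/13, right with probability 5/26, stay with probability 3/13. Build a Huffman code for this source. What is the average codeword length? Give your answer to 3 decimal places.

Repeatedly combine the two least-probable nodes; the expected code length is the sum of the merged weights.
merge 1/13 + 5/26 → 7/26
merge 3/13 + 3/13 → 6/13
merge 7/26 + 7/26 → 7/13
merge 6/13 + 7/13 → 1
L = 7/26 + 6/13 + 7/13 + 1 = 59/26 ≈ 2.269 bits/symbol.

2.269 bits/symbol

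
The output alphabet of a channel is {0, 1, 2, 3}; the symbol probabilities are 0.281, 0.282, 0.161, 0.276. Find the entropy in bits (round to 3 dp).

1.966 bits

H = −Σ pᵢ log₂ pᵢ.
−0.281·log₂(0.281) = 0.5146
−0.282·log₂(0.282) = 0.5150
−0.161·log₂(0.161) = 0.4242
−0.276·log₂(0.276) = 0.5126
Sum ≈ 1.9664 → 1.966 bits.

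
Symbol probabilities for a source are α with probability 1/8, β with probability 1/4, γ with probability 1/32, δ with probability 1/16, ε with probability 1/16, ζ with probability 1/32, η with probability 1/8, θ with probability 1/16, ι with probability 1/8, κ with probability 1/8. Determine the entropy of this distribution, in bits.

3.0625 bits

Each probability is a power of 1/2, so log₂(1/p) is an integer.
H = Σ p·log₂(1/p) = 1/8·3 + 1/4·2 + 1/32·5 + 1/16·4 + 1/16·4 + 1/32·5 + 1/8·3 + 1/16·4 + 1/8·3 + 1/8·3 = 3.0625 bits.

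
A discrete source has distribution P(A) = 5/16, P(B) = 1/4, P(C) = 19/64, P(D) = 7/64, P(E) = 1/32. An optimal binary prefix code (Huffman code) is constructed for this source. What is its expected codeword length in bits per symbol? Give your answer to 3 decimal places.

2.141 bits/symbol

Repeatedly combine the two least-probable nodes; the expected code length is the sum of the merged weights.
merge 1/32 + 7/64 → 9/64
merge 9/64 + 1/4 → 25/64
merge 19/64 + 5/16 → 39/64
merge 25/64 + 39/64 → 1
L = 9/64 + 25/64 + 39/64 + 1 = 137/64 ≈ 2.141 bits/symbol.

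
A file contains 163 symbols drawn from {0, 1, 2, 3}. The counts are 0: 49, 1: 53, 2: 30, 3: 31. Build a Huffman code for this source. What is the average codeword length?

2 bits/symbol

Probabilities are the counts divided by 163.
Repeatedly combine the two least-probable nodes; the expected code length is the sum of the merged weights.
merge 30/163 + 31/163 → 61/163
merge 49/163 + 53/163 → 102/163
merge 61/163 + 102/163 → 1
L = 61/163 + 102/163 + 1 = 2 bits/symbol.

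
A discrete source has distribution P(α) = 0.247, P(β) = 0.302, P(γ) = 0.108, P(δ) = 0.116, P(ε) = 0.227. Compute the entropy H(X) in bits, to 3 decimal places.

2.213 bits

H = −Σ pᵢ log₂ pᵢ.
−0.247·log₂(0.247) = 0.4983
−0.302·log₂(0.302) = 0.5217
−0.108·log₂(0.108) = 0.3468
−0.116·log₂(0.116) = 0.3605
−0.227·log₂(0.227) = 0.4856
Sum ≈ 2.2129 → 2.213 bits.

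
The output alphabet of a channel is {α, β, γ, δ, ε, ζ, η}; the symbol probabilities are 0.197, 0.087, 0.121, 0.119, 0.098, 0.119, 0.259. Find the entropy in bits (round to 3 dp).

2.701 bits

H = −Σ pᵢ log₂ pᵢ.
−0.197·log₂(0.197) = 0.4617
−0.087·log₂(0.087) = 0.3065
−0.121·log₂(0.121) = 0.3687
−0.119·log₂(0.119) = 0.3654
−0.098·log₂(0.098) = 0.3284
−0.119·log₂(0.119) = 0.3654
−0.259·log₂(0.259) = 0.5048
Sum ≈ 2.7010 → 2.701 bits.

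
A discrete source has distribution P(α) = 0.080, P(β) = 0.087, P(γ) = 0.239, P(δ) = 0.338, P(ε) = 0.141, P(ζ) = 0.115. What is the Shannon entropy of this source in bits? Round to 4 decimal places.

H = −Σ pᵢ log₂ pᵢ.
−0.080·log₂(0.080) = 0.2915
−0.087·log₂(0.087) = 0.3065
−0.239·log₂(0.239) = 0.4935
−0.338·log₂(0.338) = 0.5289
−0.141·log₂(0.141) = 0.3985
−0.115·log₂(0.115) = 0.3588
Sum ≈ 2.3778 → 2.3778 bits.

2.3778 bits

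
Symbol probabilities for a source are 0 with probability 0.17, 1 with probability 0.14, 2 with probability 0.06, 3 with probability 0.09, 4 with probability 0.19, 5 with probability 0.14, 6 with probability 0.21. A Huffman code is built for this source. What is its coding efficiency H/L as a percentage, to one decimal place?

Entropy H = −Σ p log₂ p ≈ 2.7130 bits.
Huffman merges: 3/50+9/100→3/20; 7/50+7/50→7/25; 3/20+17/100→8/25; 19/100+21/100→2/5; 7/25+8/25→3/5; 2/5+3/5→1. L = 11/4 ≈ 2.7500.
Efficiency = H/L = 2.7130/2.7500 = 98.7%.

98.7%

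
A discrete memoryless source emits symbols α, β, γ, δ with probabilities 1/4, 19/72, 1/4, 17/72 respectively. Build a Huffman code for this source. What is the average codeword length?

2 bits/symbol

Repeatedly combine the two least-probable nodes; the expected code length is the sum of the merged weights.
merge 17/72 + 1/4 → 35/72
merge 1/4 + 19/72 → 37/72
merge 35/72 + 37/72 → 1
L = 35/72 + 37/72 + 1 = 2 bits/symbol.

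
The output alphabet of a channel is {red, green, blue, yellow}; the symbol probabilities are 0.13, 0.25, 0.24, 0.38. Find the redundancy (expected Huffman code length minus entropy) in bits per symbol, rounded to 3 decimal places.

Entropy H = −Σ p log₂ p ≈ 1.9072 bits.
Huffman merges: 13/100+6/25→37/100; 1/4+37/100→31/50; 19/50+31/50→1. L = 199/100 ≈ 1.9900.
L − H = 1.9900 − 1.9072 = 0.083 bits.

0.083 bits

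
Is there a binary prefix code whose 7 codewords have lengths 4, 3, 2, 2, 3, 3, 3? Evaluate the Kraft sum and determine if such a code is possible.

With common denominator 2^4 = 16: Σ 2^(−ℓᵢ) = 1/16 + 2/16 + 4/16 + 4/16 + 2/16 + 2/16 + 2/16 = 17/16 = 1.0625.
Kraft's inequality requires Σ ≤ 1; here Σ = 1.0625 > 1, so no such prefix code exists.

1.0625; no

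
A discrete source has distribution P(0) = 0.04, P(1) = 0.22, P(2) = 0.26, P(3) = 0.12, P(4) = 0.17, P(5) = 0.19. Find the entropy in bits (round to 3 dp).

H = −Σ pᵢ log₂ pᵢ.
−0.04·log₂(0.04) = 0.1858
−0.22·log₂(0.22) = 0.4806
−0.26·log₂(0.26) = 0.5053
−0.12·log₂(0.12) = 0.3671
−0.17·log₂(0.17) = 0.4346
−0.19·log₂(0.19) = 0.4552
Sum ≈ 2.4285 → 2.428 bits.

2.428 bits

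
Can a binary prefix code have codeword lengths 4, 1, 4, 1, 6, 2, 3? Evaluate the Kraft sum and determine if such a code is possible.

With common denominator 2^6 = 64: Σ 2^(−ℓᵢ) = 4/64 + 32/64 + 4/64 + 32/64 + 1/64 + 16/64 + 8/64 = 97/64 = 1.515625.
Kraft's inequality requires Σ ≤ 1; here Σ = 1.515625 > 1, so no such prefix code exists.

1.515625; no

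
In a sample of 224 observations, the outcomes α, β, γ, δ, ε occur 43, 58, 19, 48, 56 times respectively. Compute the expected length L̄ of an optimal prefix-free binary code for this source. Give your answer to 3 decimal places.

Probabilities are the counts divided by 224.
Repeatedly combine the two least-probable nodes; the expected code length is the sum of the merged weights.
merge 19/224 + 43/224 → 31/112
merge 3/14 + 1/4 → 13/28
merge 29/112 + 31/112 → 15/28
merge 13/28 + 15/28 → 1
L = 31/112 + 13/28 + 15/28 + 1 = 255/112 ≈ 2.277 bits/symbol.

2.277 bits/symbol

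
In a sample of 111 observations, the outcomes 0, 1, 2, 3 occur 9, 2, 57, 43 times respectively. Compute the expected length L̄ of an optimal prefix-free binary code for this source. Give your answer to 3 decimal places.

Probabilities are the counts divided by 111.
Repeatedly combine the two least-probable nodes; the expected code length is the sum of the merged weights.
merge 2/111 + 3/37 → 11/111
merge 11/111 + 43/111 → 18/37
merge 18/37 + 19/37 → 1
L = 11/111 + 18/37 + 1 = 176/111 ≈ 1.586 bits/symbol.

1.586 bits/symbol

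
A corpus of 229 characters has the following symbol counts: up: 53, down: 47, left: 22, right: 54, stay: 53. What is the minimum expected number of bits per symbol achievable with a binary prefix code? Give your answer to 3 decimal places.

2.301 bits/symbol

Probabilities are the counts divided by 229.
Repeatedly combine the two least-probable nodes; the expected code length is the sum of the merged weights.
merge 22/229 + 47/229 → 69/229
merge 53/229 + 53/229 → 106/229
merge 54/229 + 69/229 → 123/229
merge 106/229 + 123/229 → 1
L = 69/229 + 106/229 + 123/229 + 1 = 527/229 ≈ 2.301 bits/symbol.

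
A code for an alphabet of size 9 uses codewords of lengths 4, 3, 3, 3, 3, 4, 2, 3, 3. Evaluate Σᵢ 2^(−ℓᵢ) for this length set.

With common denominator 2^4 = 16: Σ 2^(−ℓᵢ) = 1/16 + 2/16 + 2/16 + 2/16 + 2/16 + 1/16 + 4/16 + 2/16 + 2/16 = 18/16 = 1.125.

1.125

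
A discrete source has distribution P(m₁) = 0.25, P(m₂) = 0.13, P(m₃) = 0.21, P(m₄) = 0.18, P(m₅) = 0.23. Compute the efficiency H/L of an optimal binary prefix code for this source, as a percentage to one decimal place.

99.1%

Entropy H = −Σ p log₂ p ≈ 2.2884 bits.
Huffman merges: 13/100+9/50→31/100; 21/100+23/100→11/25; 1/4+31/100→14/25; 11/25+14/25→1. L = 231/100 ≈ 2.3100.
Efficiency = H/L = 2.2884/2.3100 = 99.1%.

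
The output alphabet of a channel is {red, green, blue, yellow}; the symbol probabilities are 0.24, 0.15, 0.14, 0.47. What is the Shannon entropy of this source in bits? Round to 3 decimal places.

1.814 bits

H = −Σ pᵢ log₂ pᵢ.
−0.24·log₂(0.24) = 0.4941
−0.15·log₂(0.15) = 0.4105
−0.14·log₂(0.14) = 0.3971
−0.47·log₂(0.47) = 0.5120
Sum ≈ 1.8137 → 1.814 bits.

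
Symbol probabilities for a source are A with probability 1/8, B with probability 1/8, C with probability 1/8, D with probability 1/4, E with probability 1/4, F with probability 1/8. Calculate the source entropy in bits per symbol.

2.5 bits

Each probability is a power of 1/2, so log₂(1/p) is an integer.
H = Σ p·log₂(1/p) = 1/8·3 + 1/8·3 + 1/8·3 + 1/4·2 + 1/4·2 + 1/8·3 = 2.5 bits.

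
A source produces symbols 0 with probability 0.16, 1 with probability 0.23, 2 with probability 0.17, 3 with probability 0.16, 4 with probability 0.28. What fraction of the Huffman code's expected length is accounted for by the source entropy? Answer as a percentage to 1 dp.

Entropy H = −Σ p log₂ p ≈ 2.2825 bits.
Huffman merges: 4/25+4/25→8/25; 17/100+23/100→2/5; 7/25+8/25→3/5; 2/5+3/5→1. L = 58/25 ≈ 2.3200.
Efficiency = H/L = 2.2825/2.3200 = 98.4%.

98.4%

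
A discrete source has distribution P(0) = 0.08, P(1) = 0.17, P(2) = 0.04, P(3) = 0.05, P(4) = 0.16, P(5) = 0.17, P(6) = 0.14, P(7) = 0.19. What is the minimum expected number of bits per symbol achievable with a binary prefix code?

Repeatedly combine the two least-probable nodes; the expected code length is the sum of the merged weights.
merge 1/25 + 1/20 → 9/100
merge 2/25 + 9/100 → 17/100
merge 7/50 + 4/25 → 3/10
merge 17/100 + 17/100 → 17/50
merge 17/100 + 19/100 → 9/25
merge 3/10 + 17/50 → 16/25
merge 9/25 + 16/25 → 1
L = 9/100 + 17/100 + 3/10 + 17/50 + 9/25 + 16/25 + 1 = 29/10 = 2.9 bits/symbol.

2.9 bits/symbol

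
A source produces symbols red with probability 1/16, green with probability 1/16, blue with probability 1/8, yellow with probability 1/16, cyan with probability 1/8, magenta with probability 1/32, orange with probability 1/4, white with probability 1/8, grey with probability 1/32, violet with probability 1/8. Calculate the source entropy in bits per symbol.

Each probability is a power of 1/2, so log₂(1/p) is an integer.
H = Σ p·log₂(1/p) = 1/16·4 + 1/16·4 + 1/8·3 + 1/16·4 + 1/8·3 + 1/32·5 + 1/4·2 + 1/8·3 + 1/32·5 + 1/8·3 = 3.0625 bits.

3.0625 bits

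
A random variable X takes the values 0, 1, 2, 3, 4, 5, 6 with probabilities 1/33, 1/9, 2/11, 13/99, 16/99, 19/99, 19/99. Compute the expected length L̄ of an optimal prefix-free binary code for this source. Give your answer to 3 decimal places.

2.758 bits/symbol

Repeatedly combine the two least-probable nodes; the expected code length is the sum of the merged weights.
merge 1/33 + 1/9 → 14/99
merge 13/99 + 14/99 → 3/11
merge 16/99 + 2/11 → 34/99
merge 19/99 + 19/99 → 38/99
merge 3/11 + 34/99 → 61/99
merge 38/99 + 61/99 → 1
L = 14/99 + 3/11 + 34/99 + 38/99 + 61/99 + 1 = 91/33 ≈ 2.758 bits/symbol.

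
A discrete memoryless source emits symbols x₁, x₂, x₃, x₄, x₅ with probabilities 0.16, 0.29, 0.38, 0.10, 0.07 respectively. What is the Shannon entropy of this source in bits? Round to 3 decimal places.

2.072 bits

H = −Σ pᵢ log₂ pᵢ.
−0.16·log₂(0.16) = 0.4230
−0.29·log₂(0.29) = 0.5179
−0.38·log₂(0.38) = 0.5305
−0.10·log₂(0.10) = 0.3322
−0.07·log₂(0.07) = 0.2686
Sum ≈ 2.0721 → 2.072 bits.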